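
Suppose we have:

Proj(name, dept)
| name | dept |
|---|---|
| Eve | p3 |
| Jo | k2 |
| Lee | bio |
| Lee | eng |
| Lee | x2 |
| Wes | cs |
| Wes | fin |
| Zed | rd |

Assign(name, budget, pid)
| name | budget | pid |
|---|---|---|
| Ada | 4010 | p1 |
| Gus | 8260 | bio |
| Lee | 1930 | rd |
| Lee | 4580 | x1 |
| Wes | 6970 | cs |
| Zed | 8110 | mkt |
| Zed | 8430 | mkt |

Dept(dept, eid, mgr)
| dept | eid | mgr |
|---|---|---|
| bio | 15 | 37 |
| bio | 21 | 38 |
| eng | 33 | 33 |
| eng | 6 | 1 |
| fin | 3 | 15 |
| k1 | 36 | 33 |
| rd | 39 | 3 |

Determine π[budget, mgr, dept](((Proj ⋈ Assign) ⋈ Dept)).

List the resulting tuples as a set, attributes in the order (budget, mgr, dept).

{(1930, 1, eng), (1930, 33, eng), (1930, 37, bio), (1930, 38, bio), (4580, 1, eng), (4580, 33, eng), (4580, 37, bio), (4580, 38, bio), (6970, 15, fin), (8110, 3, rd), (8430, 3, rd)}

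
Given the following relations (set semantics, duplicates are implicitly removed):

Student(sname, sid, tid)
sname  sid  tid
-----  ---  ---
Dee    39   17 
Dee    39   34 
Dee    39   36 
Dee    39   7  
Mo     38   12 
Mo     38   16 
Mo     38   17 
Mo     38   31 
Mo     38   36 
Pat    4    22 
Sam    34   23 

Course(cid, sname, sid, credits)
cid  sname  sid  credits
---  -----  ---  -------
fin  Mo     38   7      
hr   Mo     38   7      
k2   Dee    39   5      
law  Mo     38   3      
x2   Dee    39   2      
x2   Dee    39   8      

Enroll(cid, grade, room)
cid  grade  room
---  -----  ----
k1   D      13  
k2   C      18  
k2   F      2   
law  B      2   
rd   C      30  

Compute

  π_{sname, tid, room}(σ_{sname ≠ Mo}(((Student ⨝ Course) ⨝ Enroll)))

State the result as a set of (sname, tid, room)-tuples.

{(Dee, 17, 18), (Dee, 17, 2), (Dee, 34, 18), (Dee, 34, 2), (Dee, 36, 18), (Dee, 36, 2), (Dee, 7, 18), (Dee, 7, 2)}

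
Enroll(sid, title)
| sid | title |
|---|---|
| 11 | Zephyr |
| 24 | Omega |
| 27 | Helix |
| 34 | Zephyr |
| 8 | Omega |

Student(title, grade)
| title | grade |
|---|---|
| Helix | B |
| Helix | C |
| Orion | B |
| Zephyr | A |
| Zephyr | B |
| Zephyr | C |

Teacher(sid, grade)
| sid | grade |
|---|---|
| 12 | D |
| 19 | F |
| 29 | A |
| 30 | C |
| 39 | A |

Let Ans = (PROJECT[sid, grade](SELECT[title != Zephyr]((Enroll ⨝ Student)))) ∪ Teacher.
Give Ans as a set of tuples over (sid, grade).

{(12, D), (19, F), (27, B), (27, C), (29, A), (30, C), (39, A)}

Joining Enroll and Student on title yields {(11, Zephyr, A), (11, Zephyr, B), (11, Zephyr, C), (27, Helix, B), (27, Helix, C), (34, Zephyr, A), (34, Zephyr, B), (34, Zephyr, C)}.
σ[title != Zephyr]: keep tuples satisfying title != Zephyr → {(27, Helix, B), (27, Helix, C)}
π_{sid, grade} gives {(27, B), (27, C)}.
Union: {(27, B), (27, C)} with {(12, D), (19, F), (29, A), (30, C), (39, A)} → {(12, D), (19, F), (27, B), (27, C), (29, A), (30, C), (39, A)}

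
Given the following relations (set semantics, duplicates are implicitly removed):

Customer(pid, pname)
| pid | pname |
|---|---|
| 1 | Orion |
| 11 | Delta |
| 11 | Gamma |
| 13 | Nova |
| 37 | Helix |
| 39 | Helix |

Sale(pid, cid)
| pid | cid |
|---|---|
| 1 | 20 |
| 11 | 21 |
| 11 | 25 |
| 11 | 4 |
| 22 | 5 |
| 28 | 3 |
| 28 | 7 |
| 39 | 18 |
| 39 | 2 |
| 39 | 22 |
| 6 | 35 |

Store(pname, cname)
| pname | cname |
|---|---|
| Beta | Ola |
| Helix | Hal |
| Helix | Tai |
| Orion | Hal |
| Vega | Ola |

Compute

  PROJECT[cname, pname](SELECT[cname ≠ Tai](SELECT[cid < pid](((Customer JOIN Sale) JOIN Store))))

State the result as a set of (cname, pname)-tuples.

{(Hal, Helix)}

Joining Customer and Sale on pid yields {(1, Orion, 20), (11, Delta, 21), (11, Delta, 25), (11, Delta, 4), (11, Gamma, 21), (11, Gamma, 25), (11, Gamma, 4), (39, Helix, 18), (39, Helix, 2), (39, Helix, 22)}.
Joining (Customer JOIN Sale) and Store on pname yields {(1, Orion, 20, Hal), (39, Helix, 18, Hal), (39, Helix, 18, Tai), (39, Helix, 2, Hal), (39, Helix, 2, Tai), (39, Helix, 22, Hal), (39, Helix, 22, Tai)}.
Filtering on cid < pid leaves {(39, Helix, 18, Hal), (39, Helix, 18, Tai), (39, Helix, 2, Hal), (39, Helix, 2, Tai), (39, Helix, 22, Hal), (39, Helix, 22, Tai)}.
Filtering on cname ≠ Tai leaves {(39, Helix, 18, Hal), (39, Helix, 2, Hal), (39, Helix, 22, Hal)}.
Keep only column(s) cname, pname (2 duplicate(s) eliminated): {(Hal, Helix)}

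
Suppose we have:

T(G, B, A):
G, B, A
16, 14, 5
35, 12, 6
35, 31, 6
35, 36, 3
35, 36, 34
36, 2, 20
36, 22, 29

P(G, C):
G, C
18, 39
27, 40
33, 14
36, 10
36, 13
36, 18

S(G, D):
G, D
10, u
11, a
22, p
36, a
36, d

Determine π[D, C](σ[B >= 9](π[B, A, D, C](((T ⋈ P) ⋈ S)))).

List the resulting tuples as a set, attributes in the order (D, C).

{(a, 10), (a, 13), (a, 18), (d, 10), (d, 13), (d, 18)}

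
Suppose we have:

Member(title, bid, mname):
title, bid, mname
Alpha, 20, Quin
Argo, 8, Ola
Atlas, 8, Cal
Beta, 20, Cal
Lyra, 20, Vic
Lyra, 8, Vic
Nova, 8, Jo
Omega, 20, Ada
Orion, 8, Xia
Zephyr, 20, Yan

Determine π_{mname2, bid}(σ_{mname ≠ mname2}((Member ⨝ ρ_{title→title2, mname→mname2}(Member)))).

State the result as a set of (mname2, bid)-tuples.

ρ[title→title2, mname→mname2]: schema becomes (title2, bid, mname2); tuples unchanged.
Member ⋈ ρ_{title→title2, mname→mname2}(Member) (natural join on bid): {(Alpha, 20, Quin, Alpha, Quin), (Alpha, 20, Quin, Beta, Cal), (Alpha, 20, Quin, Lyra, Vic), (Alpha, 20, Quin, Omega, Ada), (Alpha, 20, Quin, Zephyr, Yan), (Argo, 8, Ola, Argo, Ola), (Argo, 8, Ola, Atlas, Cal), (Argo, 8, Ola, Lyra, Vic), (Argo, 8, Ola, Nova, Jo), (Argo, 8, Ola, Orion, Xia), (Atlas, 8, Cal, Argo, Ola), (Atlas, 8, Cal, Atlas, Cal), (Atlas, 8, Cal, Lyra, Vic), (Atlas, 8, Cal, Nova, Jo), (Atlas, 8, Cal, Orion, Xia), (Beta, 20, Cal, Alpha, Quin), (Beta, 20, Cal, Beta, Cal), (Beta, 20, Cal, Lyra, Vic), (Beta, 20, Cal, Omega, Ada), (Beta, 20, Cal, Zephyr, Yan), (Lyra, 20, Vic, Alpha, Quin), (Lyra, 20, Vic, Beta, Cal), (Lyra, 20, Vic, Lyra, Vic), (Lyra, 20, Vic, Omega, Ada), (Lyra, 20, Vic, Zephyr, Yan), (Lyra, 8, Vic, Argo, Ola), (Lyra, 8, Vic, Atlas, Cal), (Lyra, 8, Vic, Lyra, Vic), (Lyra, 8, Vic, Nova, Jo), (Lyra, 8, Vic, Orion, Xia), (Nova, 8, Jo, Argo, Ola), (Nova, 8, Jo, Atlas, Cal), (Nova, 8, Jo, Lyra, Vic), (Nova, 8, Jo, Nova, Jo), (Nova, 8, Jo, Orion, Xia), (Omega, 20, Ada, Alpha, Quin), (Omega, 20, Ada, Beta, Cal), (Omega, 20, Ada, Lyra, Vic), (Omega, 20, Ada, Omega, Ada), (Omega, 20, Ada, Zephyr, Yan), (Orion, 8, Xia, Argo, Ola), (Orion, 8, Xia, Atlas, Cal), (Orion, 8, Xia, Lyra, Vic), (Orion, 8, Xia, Nova, Jo), (Orion, 8, Xia, Orion, Xia), (Zephyr, 20, Yan, Alpha, Quin), (Zephyr, 20, Yan, Beta, Cal), (Zephyr, 20, Yan, Lyra, Vic), (Zephyr, 20, Yan, Omega, Ada), (Zephyr, 20, Yan, Zephyr, Yan)}
σ[mname ≠ mname2]: keep tuples satisfying mname ≠ mname2 → {(Alpha, 20, Quin, Beta, Cal), (Alpha, 20, Quin, Lyra, Vic), (Alpha, 20, Quin, Omega, Ada), (Alpha, 20, Quin, Zephyr, Yan), (Argo, 8, Ola, Atlas, Cal), (Argo, 8, Ola, Lyra, Vic), (Argo, 8, Ola, Nova, Jo), (Argo, 8, Ola, Orion, Xia), (Atlas, 8, Cal, Argo, Ola), (Atlas, 8, Cal, Lyra, Vic), (Atlas, 8, Cal, Nova, Jo), (Atlas, 8, Cal, Orion, Xia), (Beta, 20, Cal, Alpha, Quin), (Beta, 20, Cal, Lyra, Vic), (Beta, 20, Cal, Omega, Ada), (Beta, 20, Cal, Zephyr, Yan), (Lyra, 20, Vic, Alpha, Quin), (Lyra, 20, Vic, Beta, Cal), (Lyra, 20, Vic, Omega, Ada), (Lyra, 20, Vic, Zephyr, Yan), (Lyra, 8, Vic, Argo, Ola), (Lyra, 8, Vic, Atlas, Cal), (Lyra, 8, Vic, Nova, Jo), (Lyra, 8, Vic, Orion, Xia), (Nova, 8, Jo, Argo, Ola), (Nova, 8, Jo, Atlas, Cal), (Nova, 8, Jo, Lyra, Vic), (Nova, 8, Jo, Orion, Xia), (Omega, 20, Ada, Alpha, Quin), (Omega, 20, Ada, Beta, Cal), (Omega, 20, Ada, Lyra, Vic), (Omega, 20, Ada, Zephyr, Yan), (Orion, 8, Xia, Argo, Ola), (Orion, 8, Xia, Atlas, Cal), (Orion, 8, Xia, Lyra, Vic), (Orion, 8, Xia, Nova, Jo), (Zephyr, 20, Yan, Alpha, Quin), (Zephyr, 20, Yan, Beta, Cal), (Zephyr, 20, Yan, Lyra, Vic), (Zephyr, 20, Yan, Omega, Ada)}
Projecting to mname2, bid (30 duplicate(s) eliminated): {(Ada, 20), (Cal, 20), (Cal, 8), (Jo, 8), (Ola, 8), (Quin, 20), (Vic, 20), (Vic, 8), (Xia, 8), (Yan, 20)}

{(Ada, 20), (Cal, 20), (Cal, 8), (Jo, 8), (Ola, 8), (Quin, 20), (Vic, 20), (Vic, 8), (Xia, 8), (Yan, 20)}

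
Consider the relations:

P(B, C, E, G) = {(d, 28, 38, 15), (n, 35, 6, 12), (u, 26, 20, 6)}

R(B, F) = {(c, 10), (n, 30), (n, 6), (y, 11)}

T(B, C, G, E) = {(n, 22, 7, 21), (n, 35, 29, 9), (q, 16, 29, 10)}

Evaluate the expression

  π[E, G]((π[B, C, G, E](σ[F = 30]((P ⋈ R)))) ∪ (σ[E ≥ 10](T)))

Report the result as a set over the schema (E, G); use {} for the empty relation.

{(10, 29), (21, 7), (6, 12)}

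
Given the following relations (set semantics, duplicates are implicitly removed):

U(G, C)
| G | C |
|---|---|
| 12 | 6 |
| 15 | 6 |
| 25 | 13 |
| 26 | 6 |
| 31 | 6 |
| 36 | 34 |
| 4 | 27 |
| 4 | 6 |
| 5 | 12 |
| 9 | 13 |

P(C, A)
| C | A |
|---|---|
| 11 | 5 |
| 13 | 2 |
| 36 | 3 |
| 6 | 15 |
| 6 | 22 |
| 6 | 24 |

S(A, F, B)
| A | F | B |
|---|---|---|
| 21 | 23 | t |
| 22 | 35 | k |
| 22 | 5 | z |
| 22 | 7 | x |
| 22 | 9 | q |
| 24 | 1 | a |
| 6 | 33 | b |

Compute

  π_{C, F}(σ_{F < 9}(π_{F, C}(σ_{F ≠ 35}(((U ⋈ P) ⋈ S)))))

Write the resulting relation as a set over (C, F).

{(6, 1), (6, 5), (6, 7)}

U ⋈ P (natural join on C): {(12, 6, 15), (12, 6, 22), (12, 6, 24), (15, 6, 15), (15, 6, 22), (15, 6, 24), (25, 13, 2), (26, 6, 15), (26, 6, 22), (26, 6, 24), (31, 6, 15), (31, 6, 22), (31, 6, 24), (4, 6, 15), (4, 6, 22), (4, 6, 24), (9, 13, 2)}
(U ⋈ P) ⋈ S (natural join on A): {(12, 6, 22, 35, k), (12, 6, 22, 5, z), (12, 6, 22, 7, x), (12, 6, 22, 9, q), (12, 6, 24, 1, a), (15, 6, 22, 35, k), (15, 6, 22, 5, z), (15, 6, 22, 7, x), (15, 6, 22, 9, q), (15, 6, 24, 1, a), (26, 6, 22, 35, k), (26, 6, 22, 5, z), (26, 6, 22, 7, x), (26, 6, 22, 9, q), (26, 6, 24, 1, a), (31, 6, 22, 35, k), (31, 6, 22, 5, z), (31, 6, 22, 7, x), (31, 6, 22, 9, q), (31, 6, 24, 1, a), (4, 6, 22, 35, k), (4, 6, 22, 5, z), (4, 6, 22, 7, x), (4, 6, 22, 9, q), (4, 6, 24, 1, a)}
Apply σ_{F ≠ 35}; surviving tuples: {(12, 6, 22, 5, z), (12, 6, 22, 7, x), (12, 6, 22, 9, q), (12, 6, 24, 1, a), (15, 6, 22, 5, z), (15, 6, 22, 7, x), (15, 6, 22, 9, q), (15, 6, 24, 1, a), (26, 6, 22, 5, z), (26, 6, 22, 7, x), (26, 6, 22, 9, q), (26, 6, 24, 1, a), (31, 6, 22, 5, z), (31, 6, 22, 7, x), (31, 6, 22, 9, q), (31, 6, 24, 1, a), (4, 6, 22, 5, z), (4, 6, 22, 7, x), (4, 6, 22, 9, q), (4, 6, 24, 1, a)}
π[F, C]: project onto (F, C) (16 duplicate(s) eliminated) → {(1, 6), (5, 6), (7, 6), (9, 6)}
Apply σ_{F < 9}; surviving tuples: {(1, 6), (5, 6), (7, 6)}
π[C, F]: project onto (C, F) → {(6, 1), (6, 5), (6, 7)}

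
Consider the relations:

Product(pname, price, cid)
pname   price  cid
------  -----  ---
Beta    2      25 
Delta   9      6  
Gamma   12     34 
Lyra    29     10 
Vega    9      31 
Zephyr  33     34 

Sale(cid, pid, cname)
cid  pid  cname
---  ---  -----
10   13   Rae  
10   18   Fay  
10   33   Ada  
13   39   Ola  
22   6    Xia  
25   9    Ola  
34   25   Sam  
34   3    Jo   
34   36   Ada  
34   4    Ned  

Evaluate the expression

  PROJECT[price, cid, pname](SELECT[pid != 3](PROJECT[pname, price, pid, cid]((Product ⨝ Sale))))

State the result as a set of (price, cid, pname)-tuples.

Product ⋈ Sale (natural join on cid): {(Beta, 2, 25, 9, Ola), (Gamma, 12, 34, 25, Sam), (Gamma, 12, 34, 3, Jo), (Gamma, 12, 34, 36, Ada), (Gamma, 12, 34, 4, Ned), (Lyra, 29, 10, 13, Rae), (Lyra, 29, 10, 18, Fay), (Lyra, 29, 10, 33, Ada), (Zephyr, 33, 34, 25, Sam), (Zephyr, 33, 34, 3, Jo), (Zephyr, 33, 34, 36, Ada), (Zephyr, 33, 34, 4, Ned)}
Projecting to pname, price, pid, cid: {(Beta, 2, 9, 25), (Gamma, 12, 25, 34), (Gamma, 12, 3, 34), (Gamma, 12, 36, 34), (Gamma, 12, 4, 34), (Lyra, 29, 13, 10), (Lyra, 29, 18, 10), (Lyra, 29, 33, 10), (Zephyr, 33, 25, 34), (Zephyr, 33, 3, 34), (Zephyr, 33, 36, 34), (Zephyr, 33, 4, 34)}
Selection pid != 3: {(Beta, 2, 9, 25), (Gamma, 12, 25, 34), (Gamma, 12, 36, 34), (Gamma, 12, 4, 34), (Lyra, 29, 13, 10), (Lyra, 29, 18, 10), (Lyra, 29, 33, 10), (Zephyr, 33, 25, 34), (Zephyr, 33, 36, 34), (Zephyr, 33, 4, 34)}
Projecting to price, cid, pname (6 duplicate(s) eliminated): {(12, 34, Gamma), (2, 25, Beta), (29, 10, Lyra), (33, 34, Zephyr)}

{(12, 34, Gamma), (2, 25, Beta), (29, 10, Lyra), (33, 34, Zephyr)}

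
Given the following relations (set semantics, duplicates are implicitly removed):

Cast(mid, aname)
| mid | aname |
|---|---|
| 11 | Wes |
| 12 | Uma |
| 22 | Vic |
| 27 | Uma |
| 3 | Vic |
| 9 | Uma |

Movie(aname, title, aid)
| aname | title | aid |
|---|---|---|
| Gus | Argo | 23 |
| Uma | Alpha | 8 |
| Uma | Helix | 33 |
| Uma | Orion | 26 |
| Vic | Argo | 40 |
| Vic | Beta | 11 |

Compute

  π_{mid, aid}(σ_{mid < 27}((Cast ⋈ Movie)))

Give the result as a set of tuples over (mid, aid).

Joining Cast and Movie on aname yields {(12, Uma, Alpha, 8), (12, Uma, Helix, 33), (12, Uma, Orion, 26), (22, Vic, Argo, 40), (22, Vic, Beta, 11), (27, Uma, Alpha, 8), (27, Uma, Helix, 33), (27, Uma, Orion, 26), (3, Vic, Argo, 40), (3, Vic, Beta, 11), (9, Uma, Alpha, 8), (9, Uma, Helix, 33), (9, Uma, Orion, 26)}.
σ[mid < 27]: keep tuples satisfying mid < 27 → {(12, Uma, Alpha, 8), (12, Uma, Helix, 33), (12, Uma, Orion, 26), (22, Vic, Argo, 40), (22, Vic, Beta, 11), (3, Vic, Argo, 40), (3, Vic, Beta, 11), (9, Uma, Alpha, 8), (9, Uma, Helix, 33), (9, Uma, Orion, 26)}
Projecting to mid, aid: {(12, 26), (12, 33), (12, 8), (22, 11), (22, 40), (3, 11), (3, 40), (9, 26), (9, 33), (9, 8)}

{(12, 26), (12, 33), (12, 8), (22, 11), (22, 40), (3, 11), (3, 40), (9, 26), (9, 33), (9, 8)}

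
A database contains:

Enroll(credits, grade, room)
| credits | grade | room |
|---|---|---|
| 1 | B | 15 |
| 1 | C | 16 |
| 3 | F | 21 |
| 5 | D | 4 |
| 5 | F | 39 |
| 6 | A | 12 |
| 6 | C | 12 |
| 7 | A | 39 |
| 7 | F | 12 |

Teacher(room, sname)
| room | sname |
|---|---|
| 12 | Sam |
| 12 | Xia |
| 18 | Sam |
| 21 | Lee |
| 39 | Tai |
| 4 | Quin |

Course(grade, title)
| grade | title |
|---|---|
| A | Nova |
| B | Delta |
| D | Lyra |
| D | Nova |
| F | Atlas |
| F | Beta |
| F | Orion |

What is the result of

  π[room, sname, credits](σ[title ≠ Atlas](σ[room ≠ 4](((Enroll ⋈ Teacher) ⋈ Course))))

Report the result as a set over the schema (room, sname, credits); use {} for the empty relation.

Joining Enroll and Teacher on room yields {(3, F, 21, Lee), (5, D, 4, Quin), (5, F, 39, Tai), (6, A, 12, Sam), (6, A, 12, Xia), (6, C, 12, Sam), (6, C, 12, Xia), (7, A, 39, Tai), (7, F, 12, Sam), (7, F, 12, Xia)}.
Joining (Enroll ⋈ Teacher) and Course on grade yields {(3, F, 21, Lee, Atlas), (3, F, 21, Lee, Beta), (3, F, 21, Lee, Orion), (5, D, 4, Quin, Lyra), (5, D, 4, Quin, Nova), (5, F, 39, Tai, Atlas), (5, F, 39, Tai, Beta), (5, F, 39, Tai, Orion), (6, A, 12, Sam, Nova), (6, A, 12, Xia, Nova), (7, A, 39, Tai, Nova), (7, F, 12, Sam, Atlas), (7, F, 12, Sam, Beta), (7, F, 12, Sam, Orion), (7, F, 12, Xia, Atlas), (7, F, 12, Xia, Beta), (7, F, 12, Xia, Orion)}.
σ[room ≠ 4]: keep tuples satisfying room ≠ 4 → {(3, F, 21, Lee, Atlas), (3, F, 21, Lee, Beta), (3, F, 21, Lee, Orion), (5, F, 39, Tai, Atlas), (5, F, 39, Tai, Beta), (5, F, 39, Tai, Orion), (6, A, 12, Sam, Nova), (6, A, 12, Xia, Nova), (7, A, 39, Tai, Nova), (7, F, 12, Sam, Atlas), (7, F, 12, Sam, Beta), (7, F, 12, Sam, Orion), (7, F, 12, Xia, Atlas), (7, F, 12, Xia, Beta), (7, F, 12, Xia, Orion)}
σ[title ≠ Atlas]: keep tuples satisfying title ≠ Atlas → {(3, F, 21, Lee, Beta), (3, F, 21, Lee, Orion), (5, F, 39, Tai, Beta), (5, F, 39, Tai, Orion), (6, A, 12, Sam, Nova), (6, A, 12, Xia, Nova), (7, A, 39, Tai, Nova), (7, F, 12, Sam, Beta), (7, F, 12, Sam, Orion), (7, F, 12, Xia, Beta), (7, F, 12, Xia, Orion)}
Keep only column(s) room, sname, credits (4 duplicate(s) eliminated): {(12, Sam, 6), (12, Sam, 7), (12, Xia, 6), (12, Xia, 7), (21, Lee, 3), (39, Tai, 5), (39, Tai, 7)}

{(12, Sam, 6), (12, Sam, 7), (12, Xia, 6), (12, Xia, 7), (21, Lee, 3), (39, Tai, 5), (39, Tai, 7)}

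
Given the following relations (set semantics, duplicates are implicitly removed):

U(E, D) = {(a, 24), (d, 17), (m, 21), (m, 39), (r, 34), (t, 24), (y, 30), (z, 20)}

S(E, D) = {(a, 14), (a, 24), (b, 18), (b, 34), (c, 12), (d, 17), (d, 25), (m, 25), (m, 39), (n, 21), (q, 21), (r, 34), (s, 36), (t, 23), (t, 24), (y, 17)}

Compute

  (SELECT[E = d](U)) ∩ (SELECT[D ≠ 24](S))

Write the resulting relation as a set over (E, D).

{(d, 17)}

Filtering on E = d leaves {(d, 17)}.
Filtering on D ≠ 24 leaves {(a, 14), (b, 18), (b, 34), (c, 12), (d, 17), (d, 25), (m, 25), (m, 39), (n, 21), (q, 21), (r, 34), (s, 36), (t, 23), (y, 17)}.
Taking the intersection: {(d, 17)}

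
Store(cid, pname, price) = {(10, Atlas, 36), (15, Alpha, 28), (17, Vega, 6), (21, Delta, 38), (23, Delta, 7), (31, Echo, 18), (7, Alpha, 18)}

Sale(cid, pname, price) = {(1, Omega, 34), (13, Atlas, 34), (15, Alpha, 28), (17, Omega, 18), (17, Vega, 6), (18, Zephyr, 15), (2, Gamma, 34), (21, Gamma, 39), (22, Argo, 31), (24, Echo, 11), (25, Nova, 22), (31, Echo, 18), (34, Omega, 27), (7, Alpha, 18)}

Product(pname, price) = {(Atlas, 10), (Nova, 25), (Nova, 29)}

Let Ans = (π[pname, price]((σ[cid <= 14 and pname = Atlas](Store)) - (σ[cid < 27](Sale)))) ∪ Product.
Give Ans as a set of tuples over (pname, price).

Filtering on cid <= 14 and pname = Atlas leaves {(10, Atlas, 36)}.
Filtering on cid < 27 leaves {(1, Omega, 34), (13, Atlas, 34), (15, Alpha, 28), (17, Omega, 18), (17, Vega, 6), (18, Zephyr, 15), (2, Gamma, 34), (21, Gamma, 39), (22, Argo, 31), (24, Echo, 11), (25, Nova, 22), (7, Alpha, 18)}.
Set difference of the two operands is {(10, Atlas, 36)}.
Keep only column(s) pname, price: {(Atlas, 36)}
Set union of the two operands is {(Atlas, 10), (Atlas, 36), (Nova, 25), (Nova, 29)}.

{(Atlas, 10), (Atlas, 36), (Nova, 25), (Nova, 29)}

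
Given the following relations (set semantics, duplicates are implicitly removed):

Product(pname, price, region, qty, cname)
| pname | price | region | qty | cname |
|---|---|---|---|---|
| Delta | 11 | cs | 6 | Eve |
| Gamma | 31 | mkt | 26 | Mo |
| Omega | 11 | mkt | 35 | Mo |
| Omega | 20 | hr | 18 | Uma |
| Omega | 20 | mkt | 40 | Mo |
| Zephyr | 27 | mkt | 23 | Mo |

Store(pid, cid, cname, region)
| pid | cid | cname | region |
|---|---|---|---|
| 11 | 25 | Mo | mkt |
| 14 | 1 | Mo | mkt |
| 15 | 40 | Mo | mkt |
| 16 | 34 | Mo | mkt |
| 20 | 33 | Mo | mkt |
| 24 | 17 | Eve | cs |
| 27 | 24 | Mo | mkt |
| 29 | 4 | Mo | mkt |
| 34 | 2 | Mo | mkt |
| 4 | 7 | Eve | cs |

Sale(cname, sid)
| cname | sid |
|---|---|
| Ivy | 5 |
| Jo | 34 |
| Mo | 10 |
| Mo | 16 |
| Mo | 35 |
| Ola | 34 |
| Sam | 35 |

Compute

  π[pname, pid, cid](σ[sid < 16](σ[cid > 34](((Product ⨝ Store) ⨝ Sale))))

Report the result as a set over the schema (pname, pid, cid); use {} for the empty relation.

{(Gamma, 15, 40), (Omega, 15, 40), (Zephyr, 15, 40)}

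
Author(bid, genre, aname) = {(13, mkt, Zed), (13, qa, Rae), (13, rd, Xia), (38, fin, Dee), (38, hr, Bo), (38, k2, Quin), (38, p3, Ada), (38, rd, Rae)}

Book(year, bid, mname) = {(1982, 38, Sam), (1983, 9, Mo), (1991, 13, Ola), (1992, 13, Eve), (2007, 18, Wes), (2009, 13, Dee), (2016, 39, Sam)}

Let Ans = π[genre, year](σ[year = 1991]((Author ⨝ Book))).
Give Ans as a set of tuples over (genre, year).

{(mkt, 1991), (qa, 1991), (rd, 1991)}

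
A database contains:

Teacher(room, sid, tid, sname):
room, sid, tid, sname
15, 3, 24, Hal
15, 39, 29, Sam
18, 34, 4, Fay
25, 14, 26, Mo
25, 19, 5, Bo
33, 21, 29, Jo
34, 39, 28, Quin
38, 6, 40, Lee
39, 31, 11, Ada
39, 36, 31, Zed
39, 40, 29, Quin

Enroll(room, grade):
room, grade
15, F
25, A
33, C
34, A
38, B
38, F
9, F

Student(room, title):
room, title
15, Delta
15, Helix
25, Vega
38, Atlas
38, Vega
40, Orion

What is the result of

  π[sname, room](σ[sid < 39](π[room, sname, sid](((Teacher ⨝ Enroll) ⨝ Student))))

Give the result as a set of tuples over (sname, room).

Natural join on room: {(15, 3, 24, Hal, F), (15, 39, 29, Sam, F), (25, 14, 26, Mo, A), (25, 19, 5, Bo, A), (33, 21, 29, Jo, C), (34, 39, 28, Quin, A), (38, 6, 40, Lee, B), (38, 6, 40, Lee, F)}
Natural join on room: {(15, 3, 24, Hal, F, Delta), (15, 3, 24, Hal, F, Helix), (15, 39, 29, Sam, F, Delta), (15, 39, 29, Sam, F, Helix), (25, 14, 26, Mo, A, Vega), (25, 19, 5, Bo, A, Vega), (38, 6, 40, Lee, B, Atlas), (38, 6, 40, Lee, B, Vega), (38, 6, 40, Lee, F, Atlas), (38, 6, 40, Lee, F, Vega)}
Keep only column(s) room, sname, sid (5 duplicate(s) eliminated): {(15, Hal, 3), (15, Sam, 39), (25, Bo, 19), (25, Mo, 14), (38, Lee, 6)}
σ[sid < 39]: keep tuples satisfying sid < 39 → {(15, Hal, 3), (25, Bo, 19), (25, Mo, 14), (38, Lee, 6)}
Keep only column(s) sname, room: {(Bo, 25), (Hal, 15), (Lee, 38), (Mo, 25)}

{(Bo, 25), (Hal, 15), (Lee, 38), (Mo, 25)}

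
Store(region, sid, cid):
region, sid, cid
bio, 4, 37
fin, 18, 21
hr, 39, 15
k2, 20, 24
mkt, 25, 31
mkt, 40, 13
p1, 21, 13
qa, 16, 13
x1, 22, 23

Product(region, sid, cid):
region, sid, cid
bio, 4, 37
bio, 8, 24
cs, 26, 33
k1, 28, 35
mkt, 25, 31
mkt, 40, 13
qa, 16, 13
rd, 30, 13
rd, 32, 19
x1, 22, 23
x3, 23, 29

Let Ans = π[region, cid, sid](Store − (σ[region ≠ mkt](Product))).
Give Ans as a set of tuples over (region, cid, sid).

Filtering on region ≠ mkt leaves {(bio, 4, 37), (bio, 8, 24), (cs, 26, 33), (k1, 28, 35), (qa, 16, 13), (rd, 30, 13), (rd, 32, 19), (x1, 22, 23), (x3, 23, 29)}.
Set difference of the two operands is {(fin, 18, 21), (hr, 39, 15), (k2, 20, 24), (mkt, 25, 31), (mkt, 40, 13), (p1, 21, 13)}.
Keep only column(s) region, cid, sid: {(fin, 21, 18), (hr, 15, 39), (k2, 24, 20), (mkt, 13, 40), (mkt, 31, 25), (p1, 13, 21)}

{(fin, 21, 18), (hr, 15, 39), (k2, 24, 20), (mkt, 13, 40), (mkt, 31, 25), (p1, 13, 21)}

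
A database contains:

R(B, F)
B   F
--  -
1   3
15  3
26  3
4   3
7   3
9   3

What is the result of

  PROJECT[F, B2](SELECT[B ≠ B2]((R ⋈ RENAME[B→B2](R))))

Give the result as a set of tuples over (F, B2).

{(3, 1), (3, 15), (3, 26), (3, 4), (3, 7), (3, 9)}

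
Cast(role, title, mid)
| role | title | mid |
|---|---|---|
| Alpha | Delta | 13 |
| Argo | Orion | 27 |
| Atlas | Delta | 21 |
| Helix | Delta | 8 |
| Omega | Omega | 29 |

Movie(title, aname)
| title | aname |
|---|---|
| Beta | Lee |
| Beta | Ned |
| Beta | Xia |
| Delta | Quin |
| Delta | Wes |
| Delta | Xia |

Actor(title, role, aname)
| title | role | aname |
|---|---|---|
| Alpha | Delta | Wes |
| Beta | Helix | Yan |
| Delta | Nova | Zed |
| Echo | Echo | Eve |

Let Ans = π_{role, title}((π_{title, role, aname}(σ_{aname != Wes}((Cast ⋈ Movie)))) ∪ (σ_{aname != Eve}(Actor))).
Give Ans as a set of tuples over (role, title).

{(Alpha, Delta), (Atlas, Delta), (Delta, Alpha), (Helix, Beta), (Helix, Delta), (Nova, Delta)}

Natural join on title: {(Alpha, Delta, 13, Quin), (Alpha, Delta, 13, Wes), (Alpha, Delta, 13, Xia), (Atlas, Delta, 21, Quin), (Atlas, Delta, 21, Wes), (Atlas, Delta, 21, Xia), (Helix, Delta, 8, Quin), (Helix, Delta, 8, Wes), (Helix, Delta, 8, Xia)}
Selection aname != Wes: {(Alpha, Delta, 13, Quin), (Alpha, Delta, 13, Xia), (Atlas, Delta, 21, Quin), (Atlas, Delta, 21, Xia), (Helix, Delta, 8, Quin), (Helix, Delta, 8, Xia)}
Keep only column(s) title, role, aname: {(Delta, Alpha, Quin), (Delta, Alpha, Xia), (Delta, Atlas, Quin), (Delta, Atlas, Xia), (Delta, Helix, Quin), (Delta, Helix, Xia)}
Selection aname != Eve: {(Alpha, Delta, Wes), (Beta, Helix, Yan), (Delta, Nova, Zed)}
Taking the union: {(Alpha, Delta, Wes), (Beta, Helix, Yan), (Delta, Alpha, Quin), (Delta, Alpha, Xia), (Delta, Atlas, Quin), (Delta, Atlas, Xia), (Delta, Helix, Quin), (Delta, Helix, Xia), (Delta, Nova, Zed)}
Keep only column(s) role, title (3 duplicate(s) eliminated): {(Alpha, Delta), (Atlas, Delta), (Delta, Alpha), (Helix, Beta), (Helix, Delta), (Nova, Delta)}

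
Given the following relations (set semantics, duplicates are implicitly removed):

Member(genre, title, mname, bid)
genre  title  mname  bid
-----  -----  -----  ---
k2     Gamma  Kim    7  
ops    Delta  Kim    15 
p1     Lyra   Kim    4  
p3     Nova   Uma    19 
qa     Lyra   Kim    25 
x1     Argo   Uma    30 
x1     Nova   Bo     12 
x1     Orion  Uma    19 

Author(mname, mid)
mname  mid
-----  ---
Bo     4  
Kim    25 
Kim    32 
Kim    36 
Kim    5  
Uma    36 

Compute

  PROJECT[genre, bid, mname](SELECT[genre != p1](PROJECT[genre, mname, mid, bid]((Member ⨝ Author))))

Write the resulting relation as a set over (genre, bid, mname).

Natural join on mname: {(k2, Gamma, Kim, 7, 25), (k2, Gamma, Kim, 7, 32), (k2, Gamma, Kim, 7, 36), (k2, Gamma, Kim, 7, 5), (ops, Delta, Kim, 15, 25), (ops, Delta, Kim, 15, 32), (ops, Delta, Kim, 15, 36), (ops, Delta, Kim, 15, 5), (p1, Lyra, Kim, 4, 25), (p1, Lyra, Kim, 4, 32), (p1, Lyra, Kim, 4, 36), (p1, Lyra, Kim, 4, 5), (p3, Nova, Uma, 19, 36), (qa, Lyra, Kim, 25, 25), (qa, Lyra, Kim, 25, 32), (qa, Lyra, Kim, 25, 36), (qa, Lyra, Kim, 25, 5), (x1, Argo, Uma, 30, 36), (x1, Nova, Bo, 12, 4), (x1, Orion, Uma, 19, 36)}
Keep only column(s) genre, mname, mid, bid: {(k2, Kim, 25, 7), (k2, Kim, 32, 7), (k2, Kim, 36, 7), (k2, Kim, 5, 7), (ops, Kim, 25, 15), (ops, Kim, 32, 15), (ops, Kim, 36, 15), (ops, Kim, 5, 15), (p1, Kim, 25, 4), (p1, Kim, 32, 4), (p1, Kim, 36, 4), (p1, Kim, 5, 4), (p3, Uma, 36, 19), (qa, Kim, 25, 25), (qa, Kim, 32, 25), (qa, Kim, 36, 25), (qa, Kim, 5, 25), (x1, Bo, 4, 12), (x1, Uma, 36, 19), (x1, Uma, 36, 30)}
σ[genre != p1]: keep tuples satisfying genre != p1 → {(k2, Kim, 25, 7), (k2, Kim, 32, 7), (k2, Kim, 36, 7), (k2, Kim, 5, 7), (ops, Kim, 25, 15), (ops, Kim, 32, 15), (ops, Kim, 36, 15), (ops, Kim, 5, 15), (p3, Uma, 36, 19), (qa, Kim, 25, 25), (qa, Kim, 32, 25), (qa, Kim, 36, 25), (qa, Kim, 5, 25), (x1, Bo, 4, 12), (x1, Uma, 36, 19), (x1, Uma, 36, 30)}
Keep only column(s) genre, bid, mname (9 duplicate(s) eliminated): {(k2, 7, Kim), (ops, 15, Kim), (p3, 19, Uma), (qa, 25, Kim), (x1, 12, Bo), (x1, 19, Uma), (x1, 30, Uma)}

{(k2, 7, Kim), (ops, 15, Kim), (p3, 19, Uma), (qa, 25, Kim), (x1, 12, Bo), (x1, 19, Uma), (x1, 30, Uma)}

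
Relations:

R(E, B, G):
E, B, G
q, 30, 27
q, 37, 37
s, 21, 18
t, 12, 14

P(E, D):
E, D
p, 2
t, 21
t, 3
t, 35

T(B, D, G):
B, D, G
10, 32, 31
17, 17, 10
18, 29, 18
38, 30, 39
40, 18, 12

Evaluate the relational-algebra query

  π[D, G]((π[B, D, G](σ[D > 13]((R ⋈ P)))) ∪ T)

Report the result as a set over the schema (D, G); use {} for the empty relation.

{(17, 10), (18, 12), (21, 14), (29, 18), (30, 39), (32, 31), (35, 14)}

Natural join on E: {(t, 12, 14, 21), (t, 12, 14, 3), (t, 12, 14, 35)}
Selection D > 13: {(t, 12, 14, 21), (t, 12, 14, 35)}
Projecting to B, D, G: {(12, 21, 14), (12, 35, 14)}
Taking the union: {(10, 32, 31), (12, 21, 14), (12, 35, 14), (17, 17, 10), (18, 29, 18), (38, 30, 39), (40, 18, 12)}
Projecting to D, G: {(17, 10), (18, 12), (21, 14), (29, 18), (30, 39), (32, 31), (35, 14)}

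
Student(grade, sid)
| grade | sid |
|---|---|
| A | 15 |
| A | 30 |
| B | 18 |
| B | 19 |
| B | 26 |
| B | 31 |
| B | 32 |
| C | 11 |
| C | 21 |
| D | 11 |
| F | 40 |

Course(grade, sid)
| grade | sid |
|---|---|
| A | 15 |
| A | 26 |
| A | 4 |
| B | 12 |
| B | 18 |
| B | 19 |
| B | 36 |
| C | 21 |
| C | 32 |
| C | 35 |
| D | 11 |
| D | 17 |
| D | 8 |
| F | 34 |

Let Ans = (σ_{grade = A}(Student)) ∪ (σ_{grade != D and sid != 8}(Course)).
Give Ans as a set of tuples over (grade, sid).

Apply σ_{grade = A}; surviving tuples: {(A, 15), (A, 30)}
Apply σ_{grade != D and sid != 8}; surviving tuples: {(A, 15), (A, 26), (A, 4), (B, 12), (B, 18), (B, 19), (B, 36), (C, 21), (C, 32), (C, 35), (F, 34)}
Set union of the two operands is {(A, 15), (A, 26), (A, 30), (A, 4), (B, 12), (B, 18), (B, 19), (B, 36), (C, 21), (C, 32), (C, 35), (F, 34)}.

{(A, 15), (A, 26), (A, 30), (A, 4), (B, 12), (B, 18), (B, 19), (B, 36), (C, 21), (C, 32), (C, 35), (F, 34)}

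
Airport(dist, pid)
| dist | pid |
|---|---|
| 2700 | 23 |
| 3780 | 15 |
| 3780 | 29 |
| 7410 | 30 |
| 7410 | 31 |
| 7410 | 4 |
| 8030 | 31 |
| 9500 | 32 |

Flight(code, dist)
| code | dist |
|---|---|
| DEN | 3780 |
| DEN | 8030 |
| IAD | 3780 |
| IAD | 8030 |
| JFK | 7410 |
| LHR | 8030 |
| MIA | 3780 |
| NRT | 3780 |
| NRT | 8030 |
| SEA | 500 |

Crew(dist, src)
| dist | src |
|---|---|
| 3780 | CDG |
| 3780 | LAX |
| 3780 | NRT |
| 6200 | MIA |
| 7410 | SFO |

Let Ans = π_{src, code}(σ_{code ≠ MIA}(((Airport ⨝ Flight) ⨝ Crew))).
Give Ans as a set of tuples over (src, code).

Natural join on dist: {(3780, 15, DEN), (3780, 15, IAD), (3780, 15, MIA), (3780, 15, NRT), (3780, 29, DEN), (3780, 29, IAD), (3780, 29, MIA), (3780, 29, NRT), (7410, 30, JFK), (7410, 31, JFK), (7410, 4, JFK), (8030, 31, DEN), (8030, 31, IAD), (8030, 31, LHR), (8030, 31, NRT)}
Natural join on dist: {(3780, 15, DEN, CDG), (3780, 15, DEN, LAX), (3780, 15, DEN, NRT), (3780, 15, IAD, CDG), (3780, 15, IAD, LAX), (3780, 15, IAD, NRT), (3780, 15, MIA, CDG), (3780, 15, MIA, LAX), (3780, 15, MIA, NRT), (3780, 15, NRT, CDG), (3780, 15, NRT, LAX), (3780, 15, NRT, NRT), (3780, 29, DEN, CDG), (3780, 29, DEN, LAX), (3780, 29, DEN, NRT), (3780, 29, IAD, CDG), (3780, 29, IAD, LAX), (3780, 29, IAD, NRT), (3780, 29, MIA, CDG), (3780, 29, MIA, LAX), (3780, 29, MIA, NRT), (3780, 29, NRT, CDG), (3780, 29, NRT, LAX), (3780, 29, NRT, NRT), (7410, 30, JFK, SFO), (7410, 31, JFK, SFO), (7410, 4, JFK, SFO)}
Filtering on code ≠ MIA leaves {(3780, 15, DEN, CDG), (3780, 15, DEN, LAX), (3780, 15, DEN, NRT), (3780, 15, IAD, CDG), (3780, 15, IAD, LAX), (3780, 15, IAD, NRT), (3780, 15, NRT, CDG), (3780, 15, NRT, LAX), (3780, 15, NRT, NRT), (3780, 29, DEN, CDG), (3780, 29, DEN, LAX), (3780, 29, DEN, NRT), (3780, 29, IAD, CDG), (3780, 29, IAD, LAX), (3780, 29, IAD, NRT), (3780, 29, NRT, CDG), (3780, 29, NRT, LAX), (3780, 29, NRT, NRT), (7410, 30, JFK, SFO), (7410, 31, JFK, SFO), (7410, 4, JFK, SFO)}.
π_{src, code} gives {(CDG, DEN), (CDG, IAD), (CDG, NRT), (LAX, DEN), (LAX, IAD), (LAX, NRT), (NRT, DEN), (NRT, IAD), (NRT, NRT), (SFO, JFK)} (11 duplicate(s) eliminated).

{(CDG, DEN), (CDG, IAD), (CDG, NRT), (LAX, DEN), (LAX, IAD), (LAX, NRT), (NRT, DEN), (NRT, IAD), (NRT, NRT), (SFO, JFK)}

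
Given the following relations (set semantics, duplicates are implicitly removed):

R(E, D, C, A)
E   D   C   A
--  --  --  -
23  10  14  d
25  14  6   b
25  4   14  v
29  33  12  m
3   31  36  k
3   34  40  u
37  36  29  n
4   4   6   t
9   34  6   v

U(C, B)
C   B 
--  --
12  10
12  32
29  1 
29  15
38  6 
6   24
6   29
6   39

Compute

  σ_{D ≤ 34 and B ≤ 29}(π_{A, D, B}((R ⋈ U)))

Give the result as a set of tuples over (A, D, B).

Natural join on C: {(25, 14, 6, b, 24), (25, 14, 6, b, 29), (25, 14, 6, b, 39), (29, 33, 12, m, 10), (29, 33, 12, m, 32), (37, 36, 29, n, 1), (37, 36, 29, n, 15), (4, 4, 6, t, 24), (4, 4, 6, t, 29), (4, 4, 6, t, 39), (9, 34, 6, v, 24), (9, 34, 6, v, 29), (9, 34, 6, v, 39)}
Projecting to A, D, B: {(b, 14, 24), (b, 14, 29), (b, 14, 39), (m, 33, 10), (m, 33, 32), (n, 36, 1), (n, 36, 15), (t, 4, 24), (t, 4, 29), (t, 4, 39), (v, 34, 24), (v, 34, 29), (v, 34, 39)}
Selection D ≤ 34 and B ≤ 29: {(b, 14, 24), (b, 14, 29), (m, 33, 10), (t, 4, 24), (t, 4, 29), (v, 34, 24), (v, 34, 29)}

{(b, 14, 24), (b, 14, 29), (m, 33, 10), (t, 4, 24), (t, 4, 29), (v, 34, 24), (v, 34, 29)}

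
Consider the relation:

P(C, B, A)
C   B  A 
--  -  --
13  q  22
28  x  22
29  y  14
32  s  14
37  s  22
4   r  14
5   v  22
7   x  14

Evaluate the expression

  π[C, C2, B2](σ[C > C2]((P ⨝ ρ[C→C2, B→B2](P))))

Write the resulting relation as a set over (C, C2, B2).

ρ[C→C2, B→B2]: schema becomes (C2, B2, A); tuples unchanged.
Joining P and ρ[C→C2, B→B2](P) on A yields {(13, q, 22, 13, q), (13, q, 22, 28, x), (13, q, 22, 37, s), (13, q, 22, 5, v), (28, x, 22, 13, q), (28, x, 22, 28, x), (28, x, 22, 37, s), (28, x, 22, 5, v), (29, y, 14, 29, y), (29, y, 14, 32, s), (29, y, 14, 4, r), (29, y, 14, 7, x), (32, s, 14, 29, y), (32, s, 14, 32, s), (32, s, 14, 4, r), (32, s, 14, 7, x), (37, s, 22, 13, q), (37, s, 22, 28, x), (37, s, 22, 37, s), (37, s, 22, 5, v), (4, r, 14, 29, y), (4, r, 14, 32, s), (4, r, 14, 4, r), (4, r, 14, 7, x), (5, v, 22, 13, q), (5, v, 22, 28, x), (5, v, 22, 37, s), (5, v, 22, 5, v), (7, x, 14, 29, y), (7, x, 14, 32, s), (7, x, 14, 4, r), (7, x, 14, 7, x)}.
Selection C > C2: {(13, q, 22, 5, v), (28, x, 22, 13, q), (28, x, 22, 5, v), (29, y, 14, 4, r), (29, y, 14, 7, x), (32, s, 14, 29, y), (32, s, 14, 4, r), (32, s, 14, 7, x), (37, s, 22, 13, q), (37, s, 22, 28, x), (37, s, 22, 5, v), (7, x, 14, 4, r)}
Projecting to C, C2, B2: {(13, 5, v), (28, 13, q), (28, 5, v), (29, 4, r), (29, 7, x), (32, 29, y), (32, 4, r), (32, 7, x), (37, 13, q), (37, 28, x), (37, 5, v), (7, 4, r)}

{(13, 5, v), (28, 13, q), (28, 5, v), (29, 4, r), (29, 7, x), (32, 29, y), (32, 4, r), (32, 7, x), (37, 13, q), (37, 28, x), (37, 5, v), (7, 4, r)}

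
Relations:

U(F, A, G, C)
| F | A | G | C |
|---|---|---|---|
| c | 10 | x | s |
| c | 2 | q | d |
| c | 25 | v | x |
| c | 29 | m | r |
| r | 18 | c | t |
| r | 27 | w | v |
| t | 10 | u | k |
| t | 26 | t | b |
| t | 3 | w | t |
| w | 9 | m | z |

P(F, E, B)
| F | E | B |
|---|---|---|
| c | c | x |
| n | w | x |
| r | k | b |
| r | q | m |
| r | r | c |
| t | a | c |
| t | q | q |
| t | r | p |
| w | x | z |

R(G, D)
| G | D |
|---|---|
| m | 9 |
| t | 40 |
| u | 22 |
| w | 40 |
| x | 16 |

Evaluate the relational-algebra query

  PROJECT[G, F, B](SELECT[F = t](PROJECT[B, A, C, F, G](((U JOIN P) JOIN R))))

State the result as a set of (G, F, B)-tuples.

{(t, t, c), (t, t, p), (t, t, q), (u, t, c), (u, t, p), (u, t, q), (w, t, c), (w, t, p), (w, t, q)}

Natural join on F: {(c, 10, x, s, c, x), (c, 2, q, d, c, x), (c, 25, v, x, c, x), (c, 29, m, r, c, x), (r, 18, c, t, k, b), (r, 18, c, t, q, m), (r, 18, c, t, r, c), (r, 27, w, v, k, b), (r, 27, w, v, q, m), (r, 27, w, v, r, c), (t, 10, u, k, a, c), (t, 10, u, k, q, q), (t, 10, u, k, r, p), (t, 26, t, b, a, c), (t, 26, t, b, q, q), (t, 26, t, b, r, p), (t, 3, w, t, a, c), (t, 3, w, t, q, q), (t, 3, w, t, r, p), (w, 9, m, z, x, z)}
Natural join on G: {(c, 10, x, s, c, x, 16), (c, 29, m, r, c, x, 9), (r, 27, w, v, k, b, 40), (r, 27, w, v, q, m, 40), (r, 27, w, v, r, c, 40), (t, 10, u, k, a, c, 22), (t, 10, u, k, q, q, 22), (t, 10, u, k, r, p, 22), (t, 26, t, b, a, c, 40), (t, 26, t, b, q, q, 40), (t, 26, t, b, r, p, 40), (t, 3, w, t, a, c, 40), (t, 3, w, t, q, q, 40), (t, 3, w, t, r, p, 40), (w, 9, m, z, x, z, 9)}
Keep only column(s) B, A, C, F, G: {(b, 27, v, r, w), (c, 10, k, t, u), (c, 26, b, t, t), (c, 27, v, r, w), (c, 3, t, t, w), (m, 27, v, r, w), (p, 10, k, t, u), (p, 26, b, t, t), (p, 3, t, t, w), (q, 10, k, t, u), (q, 26, b, t, t), (q, 3, t, t, w), (x, 10, s, c, x), (x, 29, r, c, m), (z, 9, z, w, m)}
Selection F = t: {(c, 10, k, t, u), (c, 26, b, t, t), (c, 3, t, t, w), (p, 10, k, t, u), (p, 26, b, t, t), (p, 3, t, t, w), (q, 10, k, t, u), (q, 26, b, t, t), (q, 3, t, t, w)}
Keep only column(s) G, F, B: {(t, t, c), (t, t, p), (t, t, q), (u, t, c), (u, t, p), (u, t, q), (w, t, c), (w, t, p), (w, t, q)}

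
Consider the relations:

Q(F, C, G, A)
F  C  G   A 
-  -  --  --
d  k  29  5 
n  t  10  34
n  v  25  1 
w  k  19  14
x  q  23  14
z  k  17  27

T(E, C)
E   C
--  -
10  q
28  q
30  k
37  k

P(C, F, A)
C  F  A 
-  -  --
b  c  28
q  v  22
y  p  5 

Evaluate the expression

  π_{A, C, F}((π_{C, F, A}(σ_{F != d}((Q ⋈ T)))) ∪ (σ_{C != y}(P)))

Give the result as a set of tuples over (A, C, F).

{(14, k, w), (14, q, x), (22, q, v), (27, k, z), (28, b, c)}

Joining Q and T on C yields {(d, k, 29, 5, 30), (d, k, 29, 5, 37), (w, k, 19, 14, 30), (w, k, 19, 14, 37), (x, q, 23, 14, 10), (x, q, 23, 14, 28), (z, k, 17, 27, 30), (z, k, 17, 27, 37)}.
Filtering on F != d leaves {(w, k, 19, 14, 30), (w, k, 19, 14, 37), (x, q, 23, 14, 10), (x, q, 23, 14, 28), (z, k, 17, 27, 30), (z, k, 17, 27, 37)}.
π_{C, F, A} gives {(k, w, 14), (k, z, 27), (q, x, 14)} (3 duplicate(s) eliminated).
Filtering on C != y leaves {(b, c, 28), (q, v, 22)}.
Union: {(k, w, 14), (k, z, 27), (q, x, 14)} with {(b, c, 28), (q, v, 22)} → {(b, c, 28), (k, w, 14), (k, z, 27), (q, v, 22), (q, x, 14)}
π_{A, C, F} gives {(14, k, w), (14, q, x), (22, q, v), (27, k, z), (28, b, c)}.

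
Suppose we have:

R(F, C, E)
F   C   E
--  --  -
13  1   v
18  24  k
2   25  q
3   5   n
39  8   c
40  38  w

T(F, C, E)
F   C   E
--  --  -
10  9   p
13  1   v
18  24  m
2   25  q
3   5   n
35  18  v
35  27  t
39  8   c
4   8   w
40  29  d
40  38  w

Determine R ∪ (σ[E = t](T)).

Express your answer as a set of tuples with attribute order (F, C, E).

{(13, 1, v), (18, 24, k), (2, 25, q), (3, 5, n), (35, 27, t), (39, 8, c), (40, 38, w)}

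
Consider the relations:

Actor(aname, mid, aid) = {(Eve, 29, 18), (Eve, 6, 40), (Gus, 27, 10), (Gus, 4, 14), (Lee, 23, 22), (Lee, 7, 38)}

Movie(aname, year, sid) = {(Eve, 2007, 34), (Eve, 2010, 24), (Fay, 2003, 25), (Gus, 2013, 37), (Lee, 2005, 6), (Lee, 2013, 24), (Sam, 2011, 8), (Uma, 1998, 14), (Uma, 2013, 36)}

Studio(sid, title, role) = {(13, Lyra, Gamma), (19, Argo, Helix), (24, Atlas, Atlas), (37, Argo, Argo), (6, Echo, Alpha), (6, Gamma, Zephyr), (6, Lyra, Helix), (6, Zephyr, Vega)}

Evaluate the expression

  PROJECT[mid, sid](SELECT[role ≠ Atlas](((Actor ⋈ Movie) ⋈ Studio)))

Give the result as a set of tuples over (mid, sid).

Actor ⋈ Movie (natural join on aname): {(Eve, 29, 18, 2007, 34), (Eve, 29, 18, 2010, 24), (Eve, 6, 40, 2007, 34), (Eve, 6, 40, 2010, 24), (Gus, 27, 10, 2013, 37), (Gus, 4, 14, 2013, 37), (Lee, 23, 22, 2005, 6), (Lee, 23, 22, 2013, 24), (Lee, 7, 38, 2005, 6), (Lee, 7, 38, 2013, 24)}
(Actor ⋈ Movie) ⋈ Studio (natural join on sid): {(Eve, 29, 18, 2010, 24, Atlas, Atlas), (Eve, 6, 40, 2010, 24, Atlas, Atlas), (Gus, 27, 10, 2013, 37, Argo, Argo), (Gus, 4, 14, 2013, 37, Argo, Argo), (Lee, 23, 22, 2005, 6, Echo, Alpha), (Lee, 23, 22, 2005, 6, Gamma, Zephyr), (Lee, 23, 22, 2005, 6, Lyra, Helix), (Lee, 23, 22, 2005, 6, Zephyr, Vega), (Lee, 23, 22, 2013, 24, Atlas, Atlas), (Lee, 7, 38, 2005, 6, Echo, Alpha), (Lee, 7, 38, 2005, 6, Gamma, Zephyr), (Lee, 7, 38, 2005, 6, Lyra, Helix), (Lee, 7, 38, 2005, 6, Zephyr, Vega), (Lee, 7, 38, 2013, 24, Atlas, Atlas)}
Apply σ_{role ≠ Atlas}; surviving tuples: {(Gus, 27, 10, 2013, 37, Argo, Argo), (Gus, 4, 14, 2013, 37, Argo, Argo), (Lee, 23, 22, 2005, 6, Echo, Alpha), (Lee, 23, 22, 2005, 6, Gamma, Zephyr), (Lee, 23, 22, 2005, 6, Lyra, Helix), (Lee, 23, 22, 2005, 6, Zephyr, Vega), (Lee, 7, 38, 2005, 6, Echo, Alpha), (Lee, 7, 38, 2005, 6, Gamma, Zephyr), (Lee, 7, 38, 2005, 6, Lyra, Helix), (Lee, 7, 38, 2005, 6, Zephyr, Vega)}
Projecting to mid, sid (6 duplicate(s) eliminated): {(23, 6), (27, 37), (4, 37), (7, 6)}

{(23, 6), (27, 37), (4, 37), (7, 6)}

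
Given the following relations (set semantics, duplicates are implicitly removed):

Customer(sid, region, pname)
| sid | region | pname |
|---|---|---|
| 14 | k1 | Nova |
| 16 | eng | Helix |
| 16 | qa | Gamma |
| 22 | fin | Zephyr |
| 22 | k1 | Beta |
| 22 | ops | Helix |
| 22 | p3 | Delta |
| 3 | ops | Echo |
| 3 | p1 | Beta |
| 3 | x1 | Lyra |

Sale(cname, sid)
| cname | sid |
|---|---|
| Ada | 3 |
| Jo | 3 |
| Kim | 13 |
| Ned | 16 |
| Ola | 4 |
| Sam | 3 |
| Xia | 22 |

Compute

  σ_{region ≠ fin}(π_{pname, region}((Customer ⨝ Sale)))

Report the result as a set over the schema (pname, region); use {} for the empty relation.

{(Beta, k1), (Beta, p1), (Delta, p3), (Echo, ops), (Gamma, qa), (Helix, eng), (Helix, ops), (Lyra, x1)}

Customer ⋈ Sale (natural join on sid): {(16, eng, Helix, Ned), (16, qa, Gamma, Ned), (22, fin, Zephyr, Xia), (22, k1, Beta, Xia), (22, ops, Helix, Xia), (22, p3, Delta, Xia), (3, ops, Echo, Ada), (3, ops, Echo, Jo), (3, ops, Echo, Sam), (3, p1, Beta, Ada), (3, p1, Beta, Jo), (3, p1, Beta, Sam), (3, x1, Lyra, Ada), (3, x1, Lyra, Jo), (3, x1, Lyra, Sam)}
Keep only column(s) pname, region (6 duplicate(s) eliminated): {(Beta, k1), (Beta, p1), (Delta, p3), (Echo, ops), (Gamma, qa), (Helix, eng), (Helix, ops), (Lyra, x1), (Zephyr, fin)}
Selection region ≠ fin: {(Beta, k1), (Beta, p1), (Delta, p3), (Echo, ops), (Gamma, qa), (Helix, eng), (Helix, ops), (Lyra, x1)}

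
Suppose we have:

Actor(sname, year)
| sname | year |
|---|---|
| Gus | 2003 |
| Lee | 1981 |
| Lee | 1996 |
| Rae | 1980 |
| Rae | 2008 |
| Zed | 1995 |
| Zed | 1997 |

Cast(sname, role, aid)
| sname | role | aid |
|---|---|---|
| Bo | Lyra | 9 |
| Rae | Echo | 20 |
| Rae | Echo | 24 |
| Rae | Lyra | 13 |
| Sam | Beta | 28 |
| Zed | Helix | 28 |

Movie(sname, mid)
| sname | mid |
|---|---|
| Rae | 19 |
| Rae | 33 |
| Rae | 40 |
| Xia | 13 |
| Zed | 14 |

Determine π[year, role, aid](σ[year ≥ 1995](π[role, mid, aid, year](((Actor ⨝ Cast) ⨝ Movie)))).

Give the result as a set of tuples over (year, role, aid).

{(1995, Helix, 28), (1997, Helix, 28), (2008, Echo, 20), (2008, Echo, 24), (2008, Lyra, 13)}

Actor ⋈ Cast (natural join on sname): {(Rae, 1980, Echo, 20), (Rae, 1980, Echo, 24), (Rae, 1980, Lyra, 13), (Rae, 2008, Echo, 20), (Rae, 2008, Echo, 24), (Rae, 2008, Lyra, 13), (Zed, 1995, Helix, 28), (Zed, 1997, Helix, 28)}
(Actor ⨝ Cast) ⋈ Movie (natural join on sname): {(Rae, 1980, Echo, 20, 19), (Rae, 1980, Echo, 20, 33), (Rae, 1980, Echo, 20, 40), (Rae, 1980, Echo, 24, 19), (Rae, 1980, Echo, 24, 33), (Rae, 1980, Echo, 24, 40), (Rae, 1980, Lyra, 13, 19), (Rae, 1980, Lyra, 13, 33), (Rae, 1980, Lyra, 13, 40), (Rae, 2008, Echo, 20, 19), (Rae, 2008, Echo, 20, 33), (Rae, 2008, Echo, 20, 40), (Rae, 2008, Echo, 24, 19), (Rae, 2008, Echo, 24, 33), (Rae, 2008, Echo, 24, 40), (Rae, 2008, Lyra, 13, 19), (Rae, 2008, Lyra, 13, 33), (Rae, 2008, Lyra, 13, 40), (Zed, 1995, Helix, 28, 14), (Zed, 1997, Helix, 28, 14)}
π[role, mid, aid, year]: project onto (role, mid, aid, year) → {(Echo, 19, 20, 1980), (Echo, 19, 20, 2008), (Echo, 19, 24, 1980), (Echo, 19, 24, 2008), (Echo, 33, 20, 1980), (Echo, 33, 20, 2008), (Echo, 33, 24, 1980), (Echo, 33, 24, 2008), (Echo, 40, 20, 1980), (Echo, 40, 20, 2008), (Echo, 40, 24, 1980), (Echo, 40, 24, 2008), (Helix, 14, 28, 1995), (Helix, 14, 28, 1997), (Lyra, 19, 13, 1980), (Lyra, 19, 13, 2008), (Lyra, 33, 13, 1980), (Lyra, 33, 13, 2008), (Lyra, 40, 13, 1980), (Lyra, 40, 13, 2008)}
Selection year ≥ 1995: {(Echo, 19, 20, 2008), (Echo, 19, 24, 2008), (Echo, 33, 20, 2008), (Echo, 33, 24, 2008), (Echo, 40, 20, 2008), (Echo, 40, 24, 2008), (Helix, 14, 28, 1995), (Helix, 14, 28, 1997), (Lyra, 19, 13, 2008), (Lyra, 33, 13, 2008), (Lyra, 40, 13, 2008)}
π[year, role, aid]: project onto (year, role, aid) (6 duplicate(s) eliminated) → {(1995, Helix, 28), (1997, Helix, 28), (2008, Echo, 20), (2008, Echo, 24), (2008, Lyra, 13)}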